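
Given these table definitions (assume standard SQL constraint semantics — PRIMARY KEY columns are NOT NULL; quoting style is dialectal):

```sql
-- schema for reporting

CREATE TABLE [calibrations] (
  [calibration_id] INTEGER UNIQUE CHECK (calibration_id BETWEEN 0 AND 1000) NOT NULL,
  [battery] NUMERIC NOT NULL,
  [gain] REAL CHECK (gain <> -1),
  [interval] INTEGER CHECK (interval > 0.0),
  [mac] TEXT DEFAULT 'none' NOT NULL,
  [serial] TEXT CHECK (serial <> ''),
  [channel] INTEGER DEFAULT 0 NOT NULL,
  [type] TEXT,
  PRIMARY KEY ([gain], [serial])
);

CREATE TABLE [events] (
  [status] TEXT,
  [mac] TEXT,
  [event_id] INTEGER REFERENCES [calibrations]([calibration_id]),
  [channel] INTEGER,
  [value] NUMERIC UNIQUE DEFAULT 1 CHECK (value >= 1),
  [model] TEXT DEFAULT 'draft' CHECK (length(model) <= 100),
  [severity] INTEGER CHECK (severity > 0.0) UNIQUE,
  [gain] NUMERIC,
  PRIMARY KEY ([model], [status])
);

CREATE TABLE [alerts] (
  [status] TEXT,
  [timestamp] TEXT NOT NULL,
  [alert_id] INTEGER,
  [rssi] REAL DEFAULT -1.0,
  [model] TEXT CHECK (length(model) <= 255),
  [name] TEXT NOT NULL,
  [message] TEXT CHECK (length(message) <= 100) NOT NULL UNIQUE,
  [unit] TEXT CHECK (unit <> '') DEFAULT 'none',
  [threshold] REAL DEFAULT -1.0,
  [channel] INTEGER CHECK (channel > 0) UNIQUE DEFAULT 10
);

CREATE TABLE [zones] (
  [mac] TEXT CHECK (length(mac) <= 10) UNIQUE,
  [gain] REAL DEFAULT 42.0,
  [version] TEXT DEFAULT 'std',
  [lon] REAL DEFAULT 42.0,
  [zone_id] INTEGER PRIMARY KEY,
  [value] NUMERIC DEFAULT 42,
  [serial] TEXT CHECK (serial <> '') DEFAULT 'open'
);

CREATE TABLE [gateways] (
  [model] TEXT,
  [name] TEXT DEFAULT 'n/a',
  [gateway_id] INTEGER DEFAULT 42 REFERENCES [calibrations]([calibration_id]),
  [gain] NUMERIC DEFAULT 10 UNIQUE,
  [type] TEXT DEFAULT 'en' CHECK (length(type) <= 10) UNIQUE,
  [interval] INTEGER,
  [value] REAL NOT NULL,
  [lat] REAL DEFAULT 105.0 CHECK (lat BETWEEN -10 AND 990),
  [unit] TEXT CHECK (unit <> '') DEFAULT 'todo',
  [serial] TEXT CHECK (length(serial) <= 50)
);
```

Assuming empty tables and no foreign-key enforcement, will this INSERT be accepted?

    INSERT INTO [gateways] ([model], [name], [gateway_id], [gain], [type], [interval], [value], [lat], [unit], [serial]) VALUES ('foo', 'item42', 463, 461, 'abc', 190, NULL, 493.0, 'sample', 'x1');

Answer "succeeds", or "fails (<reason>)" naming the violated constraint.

fails (NOT NULL on value)

value is explicitly set to NULL, but value is declared NOT NULL.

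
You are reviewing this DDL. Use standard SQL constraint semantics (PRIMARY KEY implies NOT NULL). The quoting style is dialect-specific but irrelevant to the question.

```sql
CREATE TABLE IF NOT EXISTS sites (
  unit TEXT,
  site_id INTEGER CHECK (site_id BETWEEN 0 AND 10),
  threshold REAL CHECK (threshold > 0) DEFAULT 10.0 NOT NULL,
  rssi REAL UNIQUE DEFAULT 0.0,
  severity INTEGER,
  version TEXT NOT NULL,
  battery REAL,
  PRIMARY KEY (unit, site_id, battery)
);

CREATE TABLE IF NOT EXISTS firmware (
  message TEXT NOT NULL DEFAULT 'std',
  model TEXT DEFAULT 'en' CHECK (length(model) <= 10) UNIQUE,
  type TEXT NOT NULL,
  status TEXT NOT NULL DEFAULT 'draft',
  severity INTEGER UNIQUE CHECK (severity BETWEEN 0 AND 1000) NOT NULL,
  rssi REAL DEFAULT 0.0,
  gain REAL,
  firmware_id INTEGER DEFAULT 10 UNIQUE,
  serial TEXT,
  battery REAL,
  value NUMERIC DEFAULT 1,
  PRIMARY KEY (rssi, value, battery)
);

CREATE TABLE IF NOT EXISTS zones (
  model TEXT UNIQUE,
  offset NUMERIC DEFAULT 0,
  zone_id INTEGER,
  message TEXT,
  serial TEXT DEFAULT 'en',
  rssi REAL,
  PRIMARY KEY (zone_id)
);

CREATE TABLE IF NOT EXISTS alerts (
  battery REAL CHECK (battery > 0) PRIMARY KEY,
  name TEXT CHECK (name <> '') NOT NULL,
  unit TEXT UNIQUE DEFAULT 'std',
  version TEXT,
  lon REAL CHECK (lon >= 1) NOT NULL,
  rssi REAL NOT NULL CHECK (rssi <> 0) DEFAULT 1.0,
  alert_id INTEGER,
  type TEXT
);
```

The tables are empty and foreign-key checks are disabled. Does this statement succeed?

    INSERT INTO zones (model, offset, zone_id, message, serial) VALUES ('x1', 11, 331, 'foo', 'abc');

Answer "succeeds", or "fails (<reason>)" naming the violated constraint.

NOT NULL columns: zone_id is supplied.
No constraint is violated.

succeeds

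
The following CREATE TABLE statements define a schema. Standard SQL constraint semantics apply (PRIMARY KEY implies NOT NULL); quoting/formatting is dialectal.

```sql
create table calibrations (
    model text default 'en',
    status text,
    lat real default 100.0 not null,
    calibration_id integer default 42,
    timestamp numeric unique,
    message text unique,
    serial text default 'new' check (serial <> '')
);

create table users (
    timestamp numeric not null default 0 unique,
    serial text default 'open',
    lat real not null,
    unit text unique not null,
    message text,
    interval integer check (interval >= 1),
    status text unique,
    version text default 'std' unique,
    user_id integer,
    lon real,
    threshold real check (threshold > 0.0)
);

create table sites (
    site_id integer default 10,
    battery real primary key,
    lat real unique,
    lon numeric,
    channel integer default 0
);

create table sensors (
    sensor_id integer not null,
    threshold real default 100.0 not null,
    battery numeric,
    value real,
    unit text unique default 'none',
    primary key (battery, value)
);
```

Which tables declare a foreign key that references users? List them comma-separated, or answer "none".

none

No REFERENCES clause anywhere in the schema names users.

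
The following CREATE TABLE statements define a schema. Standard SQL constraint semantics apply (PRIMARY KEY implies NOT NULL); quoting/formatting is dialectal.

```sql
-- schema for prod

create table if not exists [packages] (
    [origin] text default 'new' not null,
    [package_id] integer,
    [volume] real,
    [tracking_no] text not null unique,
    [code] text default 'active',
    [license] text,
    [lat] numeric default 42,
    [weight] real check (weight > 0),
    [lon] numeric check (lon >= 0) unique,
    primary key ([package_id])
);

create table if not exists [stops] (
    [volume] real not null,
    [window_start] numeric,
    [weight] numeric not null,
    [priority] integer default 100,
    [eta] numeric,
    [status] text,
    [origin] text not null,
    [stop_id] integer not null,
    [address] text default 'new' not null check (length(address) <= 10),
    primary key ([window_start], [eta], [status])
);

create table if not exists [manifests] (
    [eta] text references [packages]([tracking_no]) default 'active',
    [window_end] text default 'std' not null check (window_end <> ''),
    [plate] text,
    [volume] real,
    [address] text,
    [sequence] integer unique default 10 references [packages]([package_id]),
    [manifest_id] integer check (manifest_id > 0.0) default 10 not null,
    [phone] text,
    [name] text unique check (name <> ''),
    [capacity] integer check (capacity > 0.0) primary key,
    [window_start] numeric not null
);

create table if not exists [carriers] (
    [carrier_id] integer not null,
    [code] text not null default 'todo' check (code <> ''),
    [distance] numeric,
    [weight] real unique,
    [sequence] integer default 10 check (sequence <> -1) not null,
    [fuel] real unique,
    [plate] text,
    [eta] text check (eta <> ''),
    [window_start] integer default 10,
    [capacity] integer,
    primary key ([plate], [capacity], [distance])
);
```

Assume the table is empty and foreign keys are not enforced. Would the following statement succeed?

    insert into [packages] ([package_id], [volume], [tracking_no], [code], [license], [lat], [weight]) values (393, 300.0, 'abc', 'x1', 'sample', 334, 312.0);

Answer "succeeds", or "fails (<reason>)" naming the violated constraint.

NOT NULL columns: origin defaults to 'new'; package_id is supplied; tracking_no is supplied.
CHECK constraints: 312.0 satisfies (weight > 0).
No constraint is violated.

succeeds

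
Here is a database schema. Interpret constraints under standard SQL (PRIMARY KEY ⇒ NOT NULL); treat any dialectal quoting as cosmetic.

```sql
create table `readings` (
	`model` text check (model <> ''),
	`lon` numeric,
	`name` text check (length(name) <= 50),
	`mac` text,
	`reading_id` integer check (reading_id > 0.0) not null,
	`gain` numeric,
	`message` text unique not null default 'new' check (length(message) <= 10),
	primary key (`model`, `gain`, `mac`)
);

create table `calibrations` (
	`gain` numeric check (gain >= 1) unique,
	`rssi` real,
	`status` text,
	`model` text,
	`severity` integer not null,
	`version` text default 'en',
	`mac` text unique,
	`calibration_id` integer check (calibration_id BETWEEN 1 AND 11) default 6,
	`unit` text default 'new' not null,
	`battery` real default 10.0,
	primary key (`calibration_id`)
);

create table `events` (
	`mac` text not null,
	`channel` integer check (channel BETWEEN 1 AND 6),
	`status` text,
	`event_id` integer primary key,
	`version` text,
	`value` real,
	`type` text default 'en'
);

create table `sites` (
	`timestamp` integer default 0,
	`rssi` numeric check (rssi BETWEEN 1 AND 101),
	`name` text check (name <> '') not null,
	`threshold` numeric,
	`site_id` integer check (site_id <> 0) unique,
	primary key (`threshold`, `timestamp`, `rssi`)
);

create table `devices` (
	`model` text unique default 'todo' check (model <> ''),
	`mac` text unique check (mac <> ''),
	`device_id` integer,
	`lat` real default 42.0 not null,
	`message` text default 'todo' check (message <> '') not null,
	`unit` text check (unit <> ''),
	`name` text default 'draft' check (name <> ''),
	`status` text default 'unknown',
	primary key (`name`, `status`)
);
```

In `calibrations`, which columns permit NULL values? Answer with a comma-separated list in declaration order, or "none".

- gain: CHECK does not forbid NULL (a CHECK constraint passes when its expression is NULL) → nullable.
- rssi: no NOT NULL constraint applies → nullable.
- status: no NOT NULL constraint applies → nullable.
- model: no NOT NULL constraint applies → nullable.
- severity: declared NOT NULL → not nullable.
- version: DEFAULT only fills an omitted column; an explicit NULL is still allowed → nullable.
- mac: UNIQUE does not imply NOT NULL → nullable.
- calibration_id: part of the PRIMARY KEY, which implies NOT NULL → not nullable.
- unit: declared NOT NULL → not nullable.
- battery: DEFAULT only fills an omitted column; an explicit NULL is still allowed → nullable.

gain, rssi, status, model, version, mac, battery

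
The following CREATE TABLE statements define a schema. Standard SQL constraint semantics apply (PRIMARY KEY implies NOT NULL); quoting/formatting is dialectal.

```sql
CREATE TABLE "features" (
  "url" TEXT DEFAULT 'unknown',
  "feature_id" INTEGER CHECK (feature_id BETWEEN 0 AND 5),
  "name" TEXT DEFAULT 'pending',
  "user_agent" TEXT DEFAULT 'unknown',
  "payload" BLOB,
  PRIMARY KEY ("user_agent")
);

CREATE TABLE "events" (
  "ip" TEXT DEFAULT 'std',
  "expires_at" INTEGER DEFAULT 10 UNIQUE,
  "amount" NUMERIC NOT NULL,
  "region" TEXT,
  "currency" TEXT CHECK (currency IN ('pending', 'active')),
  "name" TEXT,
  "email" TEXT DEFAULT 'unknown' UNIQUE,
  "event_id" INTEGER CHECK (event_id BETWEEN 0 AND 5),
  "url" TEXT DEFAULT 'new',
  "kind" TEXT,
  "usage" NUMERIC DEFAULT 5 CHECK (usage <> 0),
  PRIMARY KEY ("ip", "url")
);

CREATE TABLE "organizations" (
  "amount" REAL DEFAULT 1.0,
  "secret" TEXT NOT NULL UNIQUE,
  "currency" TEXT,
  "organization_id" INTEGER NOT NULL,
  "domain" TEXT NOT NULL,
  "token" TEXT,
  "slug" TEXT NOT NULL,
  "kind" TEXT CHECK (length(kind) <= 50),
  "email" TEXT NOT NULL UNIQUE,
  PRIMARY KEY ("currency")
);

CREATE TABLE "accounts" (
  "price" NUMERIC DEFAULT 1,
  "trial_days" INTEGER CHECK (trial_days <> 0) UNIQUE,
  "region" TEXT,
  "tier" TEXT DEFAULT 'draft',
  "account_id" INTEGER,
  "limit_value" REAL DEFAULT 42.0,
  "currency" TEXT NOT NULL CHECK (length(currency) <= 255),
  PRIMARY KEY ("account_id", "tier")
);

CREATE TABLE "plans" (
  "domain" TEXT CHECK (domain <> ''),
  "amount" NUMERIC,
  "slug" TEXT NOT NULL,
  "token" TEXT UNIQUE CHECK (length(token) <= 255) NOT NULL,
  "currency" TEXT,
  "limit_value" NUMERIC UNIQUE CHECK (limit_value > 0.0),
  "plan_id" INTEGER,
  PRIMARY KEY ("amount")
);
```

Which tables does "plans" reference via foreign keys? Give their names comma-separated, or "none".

none

No column in plans has a REFERENCES clause.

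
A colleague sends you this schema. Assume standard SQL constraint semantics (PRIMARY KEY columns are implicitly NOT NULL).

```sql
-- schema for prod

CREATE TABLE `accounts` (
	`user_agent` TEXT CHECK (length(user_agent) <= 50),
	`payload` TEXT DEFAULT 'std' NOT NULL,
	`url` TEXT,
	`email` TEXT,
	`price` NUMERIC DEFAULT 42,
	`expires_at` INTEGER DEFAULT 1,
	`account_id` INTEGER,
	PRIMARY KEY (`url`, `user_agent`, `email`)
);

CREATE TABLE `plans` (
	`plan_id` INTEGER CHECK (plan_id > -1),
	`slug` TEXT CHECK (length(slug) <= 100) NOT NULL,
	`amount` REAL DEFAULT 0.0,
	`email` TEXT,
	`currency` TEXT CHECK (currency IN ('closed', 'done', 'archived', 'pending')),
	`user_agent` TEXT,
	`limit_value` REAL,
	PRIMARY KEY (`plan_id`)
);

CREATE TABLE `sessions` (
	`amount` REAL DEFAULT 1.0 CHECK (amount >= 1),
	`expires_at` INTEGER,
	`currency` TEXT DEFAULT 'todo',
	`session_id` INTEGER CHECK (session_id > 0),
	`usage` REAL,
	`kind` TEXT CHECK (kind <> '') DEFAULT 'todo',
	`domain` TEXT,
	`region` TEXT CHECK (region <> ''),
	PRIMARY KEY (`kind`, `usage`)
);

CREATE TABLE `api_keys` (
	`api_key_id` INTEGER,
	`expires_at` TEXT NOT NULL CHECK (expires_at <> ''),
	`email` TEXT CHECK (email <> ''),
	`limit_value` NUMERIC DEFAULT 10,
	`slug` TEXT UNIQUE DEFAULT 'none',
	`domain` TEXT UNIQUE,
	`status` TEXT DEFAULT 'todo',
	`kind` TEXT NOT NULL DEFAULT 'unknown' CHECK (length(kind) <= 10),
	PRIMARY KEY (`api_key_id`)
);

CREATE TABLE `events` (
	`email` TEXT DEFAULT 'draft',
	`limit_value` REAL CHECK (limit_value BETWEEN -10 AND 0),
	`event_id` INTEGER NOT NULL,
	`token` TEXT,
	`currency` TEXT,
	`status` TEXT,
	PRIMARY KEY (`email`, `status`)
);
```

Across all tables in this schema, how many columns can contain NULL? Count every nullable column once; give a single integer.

accounts: 3 nullable (price, expires_at, account_id — PK (url, user_agent, email) and explicit NOT NULL columns excluded).
plans: 5 nullable (amount, email, currency, user_agent, limit_value — PK (plan_id) and explicit NOT NULL columns excluded).
sessions: 6 nullable (amount, expires_at, currency, session_id, domain, region — PK (kind, usage) and explicit NOT NULL columns excluded).
api_keys: 5 nullable (email, limit_value, slug, domain, status — PK (api_key_id) and explicit NOT NULL columns excluded).
events: 3 nullable (limit_value, token, currency — PK (email, status) and explicit NOT NULL columns excluded).
Total: 3 + 5 + 6 + 5 + 3 = 22.

22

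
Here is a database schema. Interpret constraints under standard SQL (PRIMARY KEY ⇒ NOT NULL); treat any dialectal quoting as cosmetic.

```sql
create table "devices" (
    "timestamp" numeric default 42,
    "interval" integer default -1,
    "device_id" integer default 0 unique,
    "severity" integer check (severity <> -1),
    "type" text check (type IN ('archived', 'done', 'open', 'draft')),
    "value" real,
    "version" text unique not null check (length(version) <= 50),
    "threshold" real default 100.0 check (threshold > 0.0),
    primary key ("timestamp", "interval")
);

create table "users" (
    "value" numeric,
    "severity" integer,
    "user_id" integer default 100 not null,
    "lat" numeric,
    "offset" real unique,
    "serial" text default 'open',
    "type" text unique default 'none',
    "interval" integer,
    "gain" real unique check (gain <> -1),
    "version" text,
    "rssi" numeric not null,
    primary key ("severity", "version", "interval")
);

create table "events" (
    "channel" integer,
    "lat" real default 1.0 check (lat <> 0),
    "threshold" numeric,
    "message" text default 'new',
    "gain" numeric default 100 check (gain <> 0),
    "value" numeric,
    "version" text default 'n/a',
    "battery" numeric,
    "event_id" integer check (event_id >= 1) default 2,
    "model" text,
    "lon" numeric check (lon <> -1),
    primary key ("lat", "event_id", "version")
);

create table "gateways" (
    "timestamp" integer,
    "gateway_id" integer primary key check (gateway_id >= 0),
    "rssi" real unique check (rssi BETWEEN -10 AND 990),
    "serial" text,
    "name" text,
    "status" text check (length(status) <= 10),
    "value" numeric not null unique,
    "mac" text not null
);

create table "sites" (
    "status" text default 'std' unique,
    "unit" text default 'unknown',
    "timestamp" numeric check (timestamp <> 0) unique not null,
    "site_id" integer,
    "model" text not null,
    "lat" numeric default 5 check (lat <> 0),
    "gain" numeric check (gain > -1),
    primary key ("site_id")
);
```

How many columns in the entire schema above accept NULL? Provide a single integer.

devices: 5 nullable (device_id, severity, type, value, threshold — PK (timestamp, interval) and explicit NOT NULL columns excluded).
users: 6 nullable (value, lat, offset, serial, type, gain — PK (severity, version, interval) and explicit NOT NULL columns excluded).
events: 8 nullable (channel, threshold, message, gain, value, battery, model, lon — PK (lat, event_id, version) and explicit NOT NULL columns excluded).
gateways: 5 nullable (timestamp, rssi, serial, name, status — PK (gateway_id) and explicit NOT NULL columns excluded).
sites: 4 nullable (status, unit, lat, gain — PK (site_id) and explicit NOT NULL columns excluded).
Total: 5 + 6 + 8 + 5 + 4 = 28.

28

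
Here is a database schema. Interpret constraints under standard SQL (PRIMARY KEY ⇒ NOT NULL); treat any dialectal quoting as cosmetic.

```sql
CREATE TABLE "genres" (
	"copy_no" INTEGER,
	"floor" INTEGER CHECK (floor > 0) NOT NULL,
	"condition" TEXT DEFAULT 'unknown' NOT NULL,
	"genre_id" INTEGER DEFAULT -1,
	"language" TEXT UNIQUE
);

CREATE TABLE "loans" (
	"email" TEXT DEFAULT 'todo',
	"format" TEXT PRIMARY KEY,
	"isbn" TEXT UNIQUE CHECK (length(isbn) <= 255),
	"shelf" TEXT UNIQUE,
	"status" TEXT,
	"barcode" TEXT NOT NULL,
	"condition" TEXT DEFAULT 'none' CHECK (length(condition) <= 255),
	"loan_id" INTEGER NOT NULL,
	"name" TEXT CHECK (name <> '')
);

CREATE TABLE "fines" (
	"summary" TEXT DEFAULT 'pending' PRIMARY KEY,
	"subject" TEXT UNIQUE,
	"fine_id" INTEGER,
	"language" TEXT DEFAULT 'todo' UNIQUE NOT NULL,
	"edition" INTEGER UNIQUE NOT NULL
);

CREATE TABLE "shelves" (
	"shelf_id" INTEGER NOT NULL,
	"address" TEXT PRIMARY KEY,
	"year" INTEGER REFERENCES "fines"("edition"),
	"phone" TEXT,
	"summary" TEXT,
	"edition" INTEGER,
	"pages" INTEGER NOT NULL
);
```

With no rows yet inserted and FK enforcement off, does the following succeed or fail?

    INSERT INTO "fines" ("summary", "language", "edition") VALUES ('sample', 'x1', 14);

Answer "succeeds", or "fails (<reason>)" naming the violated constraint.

succeeds

NOT NULL columns: edition is supplied; language is supplied; summary is supplied.
No constraint is violated.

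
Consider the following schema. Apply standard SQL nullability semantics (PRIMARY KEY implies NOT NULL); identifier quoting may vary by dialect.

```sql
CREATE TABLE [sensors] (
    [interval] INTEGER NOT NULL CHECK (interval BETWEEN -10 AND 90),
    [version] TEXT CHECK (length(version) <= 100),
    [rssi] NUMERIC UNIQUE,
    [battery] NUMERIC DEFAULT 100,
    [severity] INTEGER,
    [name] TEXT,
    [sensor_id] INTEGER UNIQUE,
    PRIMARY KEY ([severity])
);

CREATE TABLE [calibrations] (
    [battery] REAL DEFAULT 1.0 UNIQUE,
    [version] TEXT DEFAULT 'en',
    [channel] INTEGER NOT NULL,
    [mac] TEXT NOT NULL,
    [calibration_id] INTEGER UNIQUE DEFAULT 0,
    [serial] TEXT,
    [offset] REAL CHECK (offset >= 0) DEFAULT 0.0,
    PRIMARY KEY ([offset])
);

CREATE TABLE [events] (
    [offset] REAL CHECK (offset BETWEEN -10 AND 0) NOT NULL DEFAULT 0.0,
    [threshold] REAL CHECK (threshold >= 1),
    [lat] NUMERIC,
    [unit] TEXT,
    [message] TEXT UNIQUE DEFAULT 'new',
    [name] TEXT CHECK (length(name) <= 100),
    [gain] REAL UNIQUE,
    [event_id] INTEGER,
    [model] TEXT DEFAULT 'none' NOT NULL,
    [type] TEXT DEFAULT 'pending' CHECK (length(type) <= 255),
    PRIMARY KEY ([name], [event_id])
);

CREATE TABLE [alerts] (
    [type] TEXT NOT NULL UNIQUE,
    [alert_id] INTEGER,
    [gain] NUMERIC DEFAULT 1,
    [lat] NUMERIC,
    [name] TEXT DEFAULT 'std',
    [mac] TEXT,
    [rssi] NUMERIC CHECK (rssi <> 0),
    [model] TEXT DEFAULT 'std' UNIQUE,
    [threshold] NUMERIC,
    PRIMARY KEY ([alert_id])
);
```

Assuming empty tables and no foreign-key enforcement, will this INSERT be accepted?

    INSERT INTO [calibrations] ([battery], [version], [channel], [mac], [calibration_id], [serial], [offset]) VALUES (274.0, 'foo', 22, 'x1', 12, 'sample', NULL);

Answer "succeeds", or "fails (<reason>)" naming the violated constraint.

offset is explicitly set to NULL, but offset is part of the PRIMARY KEY (implied NOT NULL).

fails (NOT NULL on offset)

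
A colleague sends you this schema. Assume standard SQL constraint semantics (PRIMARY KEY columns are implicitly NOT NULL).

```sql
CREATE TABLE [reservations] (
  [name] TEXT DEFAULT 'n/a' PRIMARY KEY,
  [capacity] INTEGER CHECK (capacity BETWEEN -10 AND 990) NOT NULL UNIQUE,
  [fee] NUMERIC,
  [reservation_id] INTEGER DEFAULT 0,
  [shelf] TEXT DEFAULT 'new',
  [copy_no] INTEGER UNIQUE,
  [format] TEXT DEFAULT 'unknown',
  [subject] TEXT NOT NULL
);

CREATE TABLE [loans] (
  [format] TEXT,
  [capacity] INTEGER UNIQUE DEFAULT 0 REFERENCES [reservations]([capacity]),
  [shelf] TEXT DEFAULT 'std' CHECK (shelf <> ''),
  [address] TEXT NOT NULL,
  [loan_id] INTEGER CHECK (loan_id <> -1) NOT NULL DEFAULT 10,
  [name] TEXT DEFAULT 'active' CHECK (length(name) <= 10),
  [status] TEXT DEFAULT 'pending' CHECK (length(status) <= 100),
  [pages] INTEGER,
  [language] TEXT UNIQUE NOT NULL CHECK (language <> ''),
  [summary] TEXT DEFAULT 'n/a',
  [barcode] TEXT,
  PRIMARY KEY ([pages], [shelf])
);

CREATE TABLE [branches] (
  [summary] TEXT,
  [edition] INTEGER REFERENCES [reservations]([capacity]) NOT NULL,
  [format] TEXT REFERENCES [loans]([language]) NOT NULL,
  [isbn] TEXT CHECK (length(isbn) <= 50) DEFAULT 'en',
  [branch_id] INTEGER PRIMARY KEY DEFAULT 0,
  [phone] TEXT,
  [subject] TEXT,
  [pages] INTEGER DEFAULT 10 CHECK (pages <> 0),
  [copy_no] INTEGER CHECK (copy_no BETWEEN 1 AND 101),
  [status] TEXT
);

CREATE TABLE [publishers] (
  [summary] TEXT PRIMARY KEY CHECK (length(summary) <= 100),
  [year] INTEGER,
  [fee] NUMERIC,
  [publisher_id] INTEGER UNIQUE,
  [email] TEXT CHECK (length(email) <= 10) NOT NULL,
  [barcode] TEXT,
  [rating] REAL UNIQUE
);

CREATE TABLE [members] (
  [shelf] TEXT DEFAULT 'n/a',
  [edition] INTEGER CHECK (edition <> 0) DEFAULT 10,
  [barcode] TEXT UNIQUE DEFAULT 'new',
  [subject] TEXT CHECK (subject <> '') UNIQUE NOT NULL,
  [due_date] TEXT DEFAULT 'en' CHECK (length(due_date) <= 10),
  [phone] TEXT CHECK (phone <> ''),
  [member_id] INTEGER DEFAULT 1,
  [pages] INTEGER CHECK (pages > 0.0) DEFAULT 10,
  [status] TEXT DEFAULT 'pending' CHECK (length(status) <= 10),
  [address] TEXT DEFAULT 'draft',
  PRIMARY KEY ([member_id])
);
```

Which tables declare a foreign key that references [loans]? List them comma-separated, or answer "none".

branches

- branches.format references loans(language).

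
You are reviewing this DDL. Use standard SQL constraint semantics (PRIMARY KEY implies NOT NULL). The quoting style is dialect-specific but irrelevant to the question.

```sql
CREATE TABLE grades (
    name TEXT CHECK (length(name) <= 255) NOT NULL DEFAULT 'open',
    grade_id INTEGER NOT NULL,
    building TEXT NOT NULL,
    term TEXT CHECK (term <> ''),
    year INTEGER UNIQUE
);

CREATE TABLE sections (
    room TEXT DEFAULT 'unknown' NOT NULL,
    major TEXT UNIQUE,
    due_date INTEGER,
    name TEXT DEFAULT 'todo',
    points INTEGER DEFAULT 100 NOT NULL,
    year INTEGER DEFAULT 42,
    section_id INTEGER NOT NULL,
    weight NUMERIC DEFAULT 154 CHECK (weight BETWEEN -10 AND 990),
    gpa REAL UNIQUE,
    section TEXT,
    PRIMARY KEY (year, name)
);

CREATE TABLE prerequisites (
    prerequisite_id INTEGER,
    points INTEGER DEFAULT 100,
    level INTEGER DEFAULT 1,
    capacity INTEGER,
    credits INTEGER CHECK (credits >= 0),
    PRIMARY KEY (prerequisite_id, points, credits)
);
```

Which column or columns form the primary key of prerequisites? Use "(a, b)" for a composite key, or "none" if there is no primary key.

A table-level PRIMARY KEY clause names 3 columns: prerequisite_id, points, credits.
This is a composite key — the combination is unique, not each column individually.

(prerequisite_id, points, credits)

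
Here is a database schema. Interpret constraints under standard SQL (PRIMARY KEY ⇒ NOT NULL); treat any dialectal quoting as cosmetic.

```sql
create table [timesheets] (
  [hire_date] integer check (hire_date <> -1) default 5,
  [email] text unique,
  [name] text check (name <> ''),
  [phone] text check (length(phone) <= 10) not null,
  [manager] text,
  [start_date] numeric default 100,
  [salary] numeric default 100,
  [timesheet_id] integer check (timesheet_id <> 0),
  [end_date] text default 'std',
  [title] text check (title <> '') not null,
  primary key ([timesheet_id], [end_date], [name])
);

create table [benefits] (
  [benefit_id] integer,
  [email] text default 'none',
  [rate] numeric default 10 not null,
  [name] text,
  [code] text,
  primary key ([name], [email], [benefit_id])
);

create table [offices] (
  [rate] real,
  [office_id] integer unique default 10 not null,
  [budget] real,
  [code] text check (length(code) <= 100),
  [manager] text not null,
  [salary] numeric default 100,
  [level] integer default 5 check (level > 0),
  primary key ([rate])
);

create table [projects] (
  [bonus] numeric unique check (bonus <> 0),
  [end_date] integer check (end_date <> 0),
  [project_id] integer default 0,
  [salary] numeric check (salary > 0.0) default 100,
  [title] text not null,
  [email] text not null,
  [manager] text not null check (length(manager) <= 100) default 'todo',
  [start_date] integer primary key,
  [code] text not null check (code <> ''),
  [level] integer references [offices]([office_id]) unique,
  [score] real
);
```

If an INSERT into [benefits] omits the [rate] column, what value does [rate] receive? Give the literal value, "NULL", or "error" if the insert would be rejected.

10

rate has an explicit DEFAULT 10.
When the column is omitted from an INSERT, that default is used.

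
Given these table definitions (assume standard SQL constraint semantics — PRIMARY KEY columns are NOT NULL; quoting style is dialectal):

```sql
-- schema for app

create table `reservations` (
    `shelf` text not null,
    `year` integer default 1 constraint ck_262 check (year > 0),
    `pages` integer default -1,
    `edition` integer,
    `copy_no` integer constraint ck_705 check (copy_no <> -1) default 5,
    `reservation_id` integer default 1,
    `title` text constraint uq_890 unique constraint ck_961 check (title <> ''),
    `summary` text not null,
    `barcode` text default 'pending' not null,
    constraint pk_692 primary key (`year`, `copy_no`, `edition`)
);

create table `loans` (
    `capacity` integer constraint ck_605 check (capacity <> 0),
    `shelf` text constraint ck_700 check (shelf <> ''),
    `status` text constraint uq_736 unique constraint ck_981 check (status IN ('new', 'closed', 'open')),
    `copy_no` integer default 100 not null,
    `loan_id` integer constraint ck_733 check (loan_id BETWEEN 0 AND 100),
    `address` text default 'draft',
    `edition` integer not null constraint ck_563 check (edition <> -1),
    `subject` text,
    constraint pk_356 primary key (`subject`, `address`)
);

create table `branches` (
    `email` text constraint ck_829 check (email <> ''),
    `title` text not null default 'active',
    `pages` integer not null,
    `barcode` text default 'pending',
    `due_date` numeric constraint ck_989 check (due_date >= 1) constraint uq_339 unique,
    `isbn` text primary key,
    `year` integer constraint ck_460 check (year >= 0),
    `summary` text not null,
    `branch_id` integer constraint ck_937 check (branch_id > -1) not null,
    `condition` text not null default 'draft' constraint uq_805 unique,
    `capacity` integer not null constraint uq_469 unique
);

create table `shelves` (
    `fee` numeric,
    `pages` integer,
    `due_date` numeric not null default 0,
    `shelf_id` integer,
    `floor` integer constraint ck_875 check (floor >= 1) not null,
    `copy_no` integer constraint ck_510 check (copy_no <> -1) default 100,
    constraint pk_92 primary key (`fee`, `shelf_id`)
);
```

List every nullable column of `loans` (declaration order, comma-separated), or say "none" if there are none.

- capacity: CHECK does not forbid NULL (a CHECK constraint passes when its expression is NULL) → nullable.
- shelf: CHECK does not forbid NULL (a CHECK constraint passes when its expression is NULL) → nullable.
- status: CHECK does not forbid NULL (a CHECK constraint passes when its expression is NULL) → nullable.
- copy_no: declared NOT NULL → not nullable.
- loan_id: CHECK does not forbid NULL (a CHECK constraint passes when its expression is NULL) → nullable.
- address: part of the PRIMARY KEY, which implies NOT NULL → not nullable.
- edition: declared NOT NULL → not nullable.
- subject: part of the PRIMARY KEY, which implies NOT NULL → not nullable.

capacity, shelf, status, loan_id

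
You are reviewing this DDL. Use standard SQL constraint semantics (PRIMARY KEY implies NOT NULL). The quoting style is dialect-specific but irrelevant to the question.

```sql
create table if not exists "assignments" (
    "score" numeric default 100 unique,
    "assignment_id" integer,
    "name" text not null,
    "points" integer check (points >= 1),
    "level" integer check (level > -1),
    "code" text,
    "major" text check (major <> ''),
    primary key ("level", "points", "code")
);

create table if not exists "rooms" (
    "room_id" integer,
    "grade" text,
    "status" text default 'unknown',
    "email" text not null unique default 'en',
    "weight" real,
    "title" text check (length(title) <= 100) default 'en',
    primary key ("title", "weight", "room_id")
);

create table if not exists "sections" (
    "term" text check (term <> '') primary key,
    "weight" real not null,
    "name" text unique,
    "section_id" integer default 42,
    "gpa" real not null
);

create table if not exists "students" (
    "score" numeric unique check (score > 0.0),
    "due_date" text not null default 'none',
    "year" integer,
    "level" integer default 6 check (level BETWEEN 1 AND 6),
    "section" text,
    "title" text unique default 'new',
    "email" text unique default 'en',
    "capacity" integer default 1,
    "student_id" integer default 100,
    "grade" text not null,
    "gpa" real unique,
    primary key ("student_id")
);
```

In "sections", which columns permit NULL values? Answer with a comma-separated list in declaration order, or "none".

name, section_id

- term: part of the PRIMARY KEY, which implies NOT NULL → not nullable.
- weight: declared NOT NULL → not nullable.
- name: UNIQUE does not imply NOT NULL → nullable.
- section_id: DEFAULT only fills an omitted column; an explicit NULL is still allowed → nullable.
- gpa: declared NOT NULL → not nullable.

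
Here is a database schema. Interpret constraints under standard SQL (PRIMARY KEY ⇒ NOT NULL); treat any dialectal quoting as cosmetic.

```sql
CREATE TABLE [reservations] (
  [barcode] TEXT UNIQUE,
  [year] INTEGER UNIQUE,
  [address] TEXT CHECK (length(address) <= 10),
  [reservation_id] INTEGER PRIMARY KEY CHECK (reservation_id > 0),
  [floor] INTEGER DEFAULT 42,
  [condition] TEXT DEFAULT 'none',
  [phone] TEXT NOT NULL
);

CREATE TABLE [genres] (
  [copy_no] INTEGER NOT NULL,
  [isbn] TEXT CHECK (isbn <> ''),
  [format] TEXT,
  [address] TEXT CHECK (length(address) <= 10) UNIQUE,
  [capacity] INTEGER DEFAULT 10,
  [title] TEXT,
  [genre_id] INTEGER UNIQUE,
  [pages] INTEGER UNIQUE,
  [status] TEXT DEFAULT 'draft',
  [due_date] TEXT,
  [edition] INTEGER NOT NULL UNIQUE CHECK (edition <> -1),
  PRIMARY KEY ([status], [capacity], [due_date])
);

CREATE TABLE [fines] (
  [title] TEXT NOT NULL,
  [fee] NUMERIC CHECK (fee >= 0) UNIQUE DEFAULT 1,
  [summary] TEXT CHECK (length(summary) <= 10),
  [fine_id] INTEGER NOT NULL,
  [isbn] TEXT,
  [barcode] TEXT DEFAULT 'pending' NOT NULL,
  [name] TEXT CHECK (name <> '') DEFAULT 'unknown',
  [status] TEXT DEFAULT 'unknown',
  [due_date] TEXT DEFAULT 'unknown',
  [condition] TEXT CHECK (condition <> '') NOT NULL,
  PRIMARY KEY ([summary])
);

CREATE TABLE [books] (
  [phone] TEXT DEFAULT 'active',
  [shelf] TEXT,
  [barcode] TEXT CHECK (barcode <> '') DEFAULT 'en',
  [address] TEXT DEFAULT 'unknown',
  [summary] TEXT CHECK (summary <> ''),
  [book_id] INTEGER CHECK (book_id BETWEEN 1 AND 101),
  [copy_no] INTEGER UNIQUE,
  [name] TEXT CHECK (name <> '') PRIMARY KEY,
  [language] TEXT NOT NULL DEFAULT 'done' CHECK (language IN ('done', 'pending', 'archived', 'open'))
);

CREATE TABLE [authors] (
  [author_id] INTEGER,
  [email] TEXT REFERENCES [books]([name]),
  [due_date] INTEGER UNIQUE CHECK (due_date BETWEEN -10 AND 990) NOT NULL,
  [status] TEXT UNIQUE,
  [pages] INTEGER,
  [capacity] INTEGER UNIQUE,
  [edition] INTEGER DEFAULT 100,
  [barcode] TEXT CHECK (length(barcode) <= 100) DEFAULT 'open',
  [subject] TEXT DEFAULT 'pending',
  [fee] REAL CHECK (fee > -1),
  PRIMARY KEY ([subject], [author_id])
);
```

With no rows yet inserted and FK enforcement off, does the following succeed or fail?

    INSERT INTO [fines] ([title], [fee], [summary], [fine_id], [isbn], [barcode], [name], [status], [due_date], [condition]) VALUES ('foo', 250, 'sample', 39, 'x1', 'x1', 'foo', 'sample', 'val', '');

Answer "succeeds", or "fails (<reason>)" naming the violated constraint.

The value '' for condition violates CHECK (condition <> '').

fails (CHECK on condition)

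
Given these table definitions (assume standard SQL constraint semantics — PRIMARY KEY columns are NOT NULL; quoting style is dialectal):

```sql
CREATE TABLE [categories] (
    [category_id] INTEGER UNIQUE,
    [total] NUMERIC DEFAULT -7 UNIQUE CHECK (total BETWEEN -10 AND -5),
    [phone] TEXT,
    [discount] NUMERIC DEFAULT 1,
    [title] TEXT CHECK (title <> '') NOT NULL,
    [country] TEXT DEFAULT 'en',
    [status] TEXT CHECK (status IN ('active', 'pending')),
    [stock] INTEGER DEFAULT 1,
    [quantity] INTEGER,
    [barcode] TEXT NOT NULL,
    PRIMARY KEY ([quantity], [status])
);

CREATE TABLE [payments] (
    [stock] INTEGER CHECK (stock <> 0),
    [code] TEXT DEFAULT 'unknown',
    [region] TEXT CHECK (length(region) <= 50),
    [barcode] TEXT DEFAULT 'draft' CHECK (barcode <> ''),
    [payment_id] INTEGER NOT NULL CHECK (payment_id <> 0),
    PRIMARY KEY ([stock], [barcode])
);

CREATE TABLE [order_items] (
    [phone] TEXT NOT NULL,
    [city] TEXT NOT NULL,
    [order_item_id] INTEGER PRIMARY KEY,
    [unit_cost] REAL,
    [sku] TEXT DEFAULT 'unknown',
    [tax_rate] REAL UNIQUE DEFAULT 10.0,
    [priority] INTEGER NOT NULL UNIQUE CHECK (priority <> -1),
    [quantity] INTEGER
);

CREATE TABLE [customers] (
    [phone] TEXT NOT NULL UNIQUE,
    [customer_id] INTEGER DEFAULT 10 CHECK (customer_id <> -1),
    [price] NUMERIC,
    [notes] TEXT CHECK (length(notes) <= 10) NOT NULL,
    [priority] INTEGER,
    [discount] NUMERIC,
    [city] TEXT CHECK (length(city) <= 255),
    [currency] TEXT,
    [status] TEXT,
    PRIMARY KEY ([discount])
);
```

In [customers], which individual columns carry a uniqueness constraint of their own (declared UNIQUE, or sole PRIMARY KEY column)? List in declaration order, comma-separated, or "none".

- phone: declared UNIQUE → unique.
- customer_id: no UNIQUE or single-column PK constraint.
- price: no UNIQUE or single-column PK constraint.
- notes: no UNIQUE or single-column PK constraint.
- priority: no UNIQUE or single-column PK constraint.
- discount: single-column PRIMARY KEY → unique.
- city: no UNIQUE or single-column PK constraint.
- currency: no UNIQUE or single-column PK constraint.
- status: no UNIQUE or single-column PK constraint.

phone, discount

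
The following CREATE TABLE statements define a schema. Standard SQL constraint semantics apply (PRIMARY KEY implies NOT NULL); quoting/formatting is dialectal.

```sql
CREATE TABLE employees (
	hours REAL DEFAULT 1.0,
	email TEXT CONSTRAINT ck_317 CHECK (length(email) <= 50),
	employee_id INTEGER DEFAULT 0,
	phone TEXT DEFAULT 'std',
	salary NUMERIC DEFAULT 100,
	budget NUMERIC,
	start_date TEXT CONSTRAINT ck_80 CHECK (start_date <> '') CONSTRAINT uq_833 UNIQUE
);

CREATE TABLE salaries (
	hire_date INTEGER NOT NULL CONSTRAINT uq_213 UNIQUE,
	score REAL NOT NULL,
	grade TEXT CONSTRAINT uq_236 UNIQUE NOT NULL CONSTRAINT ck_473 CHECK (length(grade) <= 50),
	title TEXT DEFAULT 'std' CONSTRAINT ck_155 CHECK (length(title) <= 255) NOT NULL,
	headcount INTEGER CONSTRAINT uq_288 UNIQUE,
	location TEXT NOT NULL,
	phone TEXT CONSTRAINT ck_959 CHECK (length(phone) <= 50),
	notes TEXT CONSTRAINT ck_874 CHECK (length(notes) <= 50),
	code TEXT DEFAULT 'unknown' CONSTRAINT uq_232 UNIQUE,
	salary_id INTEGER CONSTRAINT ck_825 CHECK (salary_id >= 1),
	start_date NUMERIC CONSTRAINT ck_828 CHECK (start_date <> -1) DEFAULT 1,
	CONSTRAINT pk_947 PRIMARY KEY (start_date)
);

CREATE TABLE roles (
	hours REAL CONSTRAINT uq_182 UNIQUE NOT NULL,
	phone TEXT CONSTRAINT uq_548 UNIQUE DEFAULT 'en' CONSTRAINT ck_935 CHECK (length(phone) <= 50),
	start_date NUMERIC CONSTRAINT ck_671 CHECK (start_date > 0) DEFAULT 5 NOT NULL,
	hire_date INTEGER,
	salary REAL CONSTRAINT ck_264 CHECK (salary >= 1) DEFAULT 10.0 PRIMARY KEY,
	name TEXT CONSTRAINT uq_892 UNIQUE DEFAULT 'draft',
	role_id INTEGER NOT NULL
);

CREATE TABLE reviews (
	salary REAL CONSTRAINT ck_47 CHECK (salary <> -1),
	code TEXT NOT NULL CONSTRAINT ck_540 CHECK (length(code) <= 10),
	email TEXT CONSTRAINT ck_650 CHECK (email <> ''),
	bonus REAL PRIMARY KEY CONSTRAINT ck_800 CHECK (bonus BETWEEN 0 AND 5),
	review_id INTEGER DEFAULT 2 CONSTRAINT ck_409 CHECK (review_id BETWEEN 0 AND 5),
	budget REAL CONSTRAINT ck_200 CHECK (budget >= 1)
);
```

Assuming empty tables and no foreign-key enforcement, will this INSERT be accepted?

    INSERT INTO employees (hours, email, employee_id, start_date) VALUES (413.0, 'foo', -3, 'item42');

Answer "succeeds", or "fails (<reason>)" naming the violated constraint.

succeeds

employees has no NOT NULL or PRIMARY KEY columns.
CHECK constraints: 'foo' satisfies (length(email) <= 50); 'item42' satisfies (start_date <> '').
No constraint is violated.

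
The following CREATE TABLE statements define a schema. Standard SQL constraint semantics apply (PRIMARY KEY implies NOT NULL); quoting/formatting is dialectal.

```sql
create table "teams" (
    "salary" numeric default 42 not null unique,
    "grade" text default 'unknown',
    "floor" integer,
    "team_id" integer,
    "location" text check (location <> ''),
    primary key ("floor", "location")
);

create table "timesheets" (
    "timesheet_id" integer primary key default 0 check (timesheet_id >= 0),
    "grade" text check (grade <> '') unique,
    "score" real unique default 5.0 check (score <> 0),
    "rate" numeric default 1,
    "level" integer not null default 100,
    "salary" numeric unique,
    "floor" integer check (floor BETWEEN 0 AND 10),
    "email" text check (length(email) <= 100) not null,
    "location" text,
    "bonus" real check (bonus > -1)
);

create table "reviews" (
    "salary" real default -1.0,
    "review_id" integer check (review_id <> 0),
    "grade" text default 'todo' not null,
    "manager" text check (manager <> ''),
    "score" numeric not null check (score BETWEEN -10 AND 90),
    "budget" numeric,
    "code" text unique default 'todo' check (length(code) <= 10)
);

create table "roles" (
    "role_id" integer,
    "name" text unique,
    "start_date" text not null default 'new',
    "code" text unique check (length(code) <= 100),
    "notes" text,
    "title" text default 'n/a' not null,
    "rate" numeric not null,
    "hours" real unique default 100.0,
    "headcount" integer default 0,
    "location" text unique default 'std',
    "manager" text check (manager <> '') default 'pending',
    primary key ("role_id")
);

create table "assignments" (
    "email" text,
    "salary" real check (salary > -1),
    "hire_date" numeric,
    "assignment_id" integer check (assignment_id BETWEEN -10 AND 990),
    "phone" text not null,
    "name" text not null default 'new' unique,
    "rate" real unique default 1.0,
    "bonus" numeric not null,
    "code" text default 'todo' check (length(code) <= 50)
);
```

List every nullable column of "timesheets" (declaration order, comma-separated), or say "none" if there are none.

grade, score, rate, salary, floor, location, bonus

- timesheet_id: part of the PRIMARY KEY, which implies NOT NULL → not nullable.
- grade: CHECK does not forbid NULL (a CHECK constraint passes when its expression is NULL) → nullable.
- score: CHECK does not forbid NULL (a CHECK constraint passes when its expression is NULL) → nullable.
- rate: DEFAULT only fills an omitted column; an explicit NULL is still allowed → nullable.
- level: declared NOT NULL → not nullable.
- salary: UNIQUE does not imply NOT NULL → nullable.
- floor: CHECK does not forbid NULL (a CHECK constraint passes when its expression is NULL) → nullable.
- email: declared NOT NULL → not nullable.
- location: no NOT NULL constraint applies → nullable.
- bonus: CHECK does not forbid NULL (a CHECK constraint passes when its expression is NULL) → nullable.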